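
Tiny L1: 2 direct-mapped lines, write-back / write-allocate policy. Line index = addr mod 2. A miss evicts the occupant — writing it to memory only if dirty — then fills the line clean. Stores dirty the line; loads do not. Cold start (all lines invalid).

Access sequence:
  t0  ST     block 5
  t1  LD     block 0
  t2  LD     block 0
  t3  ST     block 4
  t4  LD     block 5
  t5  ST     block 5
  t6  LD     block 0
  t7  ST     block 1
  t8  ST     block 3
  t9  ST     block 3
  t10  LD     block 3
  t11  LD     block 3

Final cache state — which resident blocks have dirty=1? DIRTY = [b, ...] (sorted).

0: W B5 -> L1 miss  d=D]
1: R B0 -> L0 miss  d=-]
2: R B0 -> L0 hit  d=-]
3: W B4 -> L0 miss  d=D]
4: R B5 -> L1 hit  d=D]
5: W B5 -> L1 hit  d=D]
6: R B0 -> L0 miss wb->B4  d=-]
7: W B1 -> L1 miss wb->B5  d=D]
8: W B3 -> L1 miss wb->B1  d=D]
9: W B3 -> L1 hit  d=D]
10: R B3 -> L1 hit  d=D]
11: R B3 -> L1 hit  d=D]

DIRTY = [3]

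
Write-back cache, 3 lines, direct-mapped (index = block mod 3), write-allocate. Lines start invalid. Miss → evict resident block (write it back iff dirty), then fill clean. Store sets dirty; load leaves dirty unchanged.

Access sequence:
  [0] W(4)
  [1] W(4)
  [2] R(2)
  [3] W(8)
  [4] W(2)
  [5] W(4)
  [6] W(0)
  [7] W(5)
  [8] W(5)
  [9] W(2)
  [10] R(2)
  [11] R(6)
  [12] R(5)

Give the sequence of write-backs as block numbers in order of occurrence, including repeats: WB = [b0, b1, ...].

WB = [8, 2, 5, 0, 2]

0: W B4 -> L1 miss  d=D]
1: W B4 -> L1 hit  d=D]
2: R B2 -> L2 miss  d=-]
3: W B8 -> L2 miss  d=D]
4: W B2 -> L2 miss wb->B8  d=D]
5: W B4 -> L1 hit  d=D]
6: W B0 -> L0 miss  d=D]
7: W B5 -> L2 miss wb->B2  d=D]
8: W B5 -> L2 hit  d=D]
9: W B2 -> L2 miss wb->B5  d=D]
10: R B2 -> L2 hit  d=D]
11: R B6 -> L0 miss wb->B0  d=-]
12: R B5 -> L2 miss wb->B2  d=-]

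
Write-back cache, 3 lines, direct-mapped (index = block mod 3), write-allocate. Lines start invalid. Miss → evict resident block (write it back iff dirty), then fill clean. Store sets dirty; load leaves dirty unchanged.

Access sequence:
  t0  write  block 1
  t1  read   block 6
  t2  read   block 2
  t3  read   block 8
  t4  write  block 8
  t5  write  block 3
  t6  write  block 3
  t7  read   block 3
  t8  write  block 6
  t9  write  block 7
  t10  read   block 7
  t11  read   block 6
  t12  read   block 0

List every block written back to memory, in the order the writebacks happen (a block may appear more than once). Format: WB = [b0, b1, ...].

WB = [3, 1, 6]

0: W B1 -> L1 miss  d=D]
1: R B6 -> L0 miss  d=-]
2: R B2 -> L2 miss  d=-]
3: R B8 -> L2 miss  d=-]
4: W B8 -> L2 hit  d=D]
5: W B3 -> L0 miss  d=D]
6: W B3 -> L0 hit  d=D]
7: R B3 -> L0 hit  d=D]
8: W B6 -> L0 miss wb->B3  d=D]
9: W B7 -> L1 miss wb->B1  d=D]
10: R B7 -> L1 hit  d=D]
11: R B6 -> L0 hit  d=D]
12: R B0 -> L0 miss wb->B6  d=-]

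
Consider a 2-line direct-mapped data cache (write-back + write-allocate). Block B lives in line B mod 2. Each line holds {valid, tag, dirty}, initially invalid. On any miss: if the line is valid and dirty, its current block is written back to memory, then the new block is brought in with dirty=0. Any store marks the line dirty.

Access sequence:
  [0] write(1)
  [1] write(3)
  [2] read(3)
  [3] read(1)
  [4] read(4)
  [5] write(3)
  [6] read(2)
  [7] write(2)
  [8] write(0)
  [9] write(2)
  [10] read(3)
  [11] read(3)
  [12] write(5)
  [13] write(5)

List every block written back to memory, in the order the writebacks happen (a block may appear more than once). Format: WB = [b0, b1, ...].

WB = [1, 3, 2, 0, 3]

0: W B1 → L1 miss [D]
1: W B3 → L1 miss wb→B1 [D]
2: R B3 → L1 hit [D]
3: R B1 → L1 miss wb→B3 [-]
4: R B4 → L0 miss [-]
5: W B3 → L1 miss [D]
6: R B2 → L0 miss [-]
7: W B2 → L0 hit [D]
8: W B0 → L0 miss wb→B2 [D]
9: W B2 → L0 miss wb→B0 [D]
10: R B3 → L1 hit [D]
11: R B3 → L1 hit [D]
12: W B5 → L1 miss wb→B3 [D]
13: W B5 → L1 hit [D]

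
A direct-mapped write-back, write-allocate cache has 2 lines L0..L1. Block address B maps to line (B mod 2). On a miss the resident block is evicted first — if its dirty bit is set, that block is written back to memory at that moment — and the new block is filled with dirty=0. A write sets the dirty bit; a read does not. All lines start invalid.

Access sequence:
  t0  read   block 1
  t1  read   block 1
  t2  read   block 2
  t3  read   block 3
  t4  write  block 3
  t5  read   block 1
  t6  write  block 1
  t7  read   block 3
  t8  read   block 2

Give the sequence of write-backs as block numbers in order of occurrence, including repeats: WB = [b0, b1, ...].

WB = [3, 1]

0: R B1 -> L1 miss  d=-]
1: R B1 -> L1 hit  d=-]
2: R B2 -> L0 miss  d=-]
3: R B3 -> L1 miss  d=-]
4: W B3 -> L1 hit  d=D]
5: R B1 -> L1 miss wb->B3  d=-]
6: W B1 -> L1 hit  d=D]
7: R B3 -> L1 miss wb->B1  d=-]
8: R B2 -> L0 hit  d=-]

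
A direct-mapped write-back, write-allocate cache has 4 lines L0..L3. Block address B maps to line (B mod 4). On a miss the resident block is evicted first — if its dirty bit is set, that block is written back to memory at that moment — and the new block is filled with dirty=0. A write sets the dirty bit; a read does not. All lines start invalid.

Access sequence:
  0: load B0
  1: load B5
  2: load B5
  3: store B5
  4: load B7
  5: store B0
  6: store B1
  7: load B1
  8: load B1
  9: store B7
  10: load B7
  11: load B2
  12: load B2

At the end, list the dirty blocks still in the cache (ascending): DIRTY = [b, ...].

0: R B0 -> L0 miss  d=-]
1: R B5 -> L1 miss  d=-]
2: R B5 -> L1 hit  d=-]
3: W B5 -> L1 hit  d=D]
4: R B7 -> L3 miss  d=-]
5: W B0 -> L0 hit  d=D]
6: W B1 -> L1 miss wb->B5  d=D]
7: R B1 -> L1 hit  d=D]
8: R B1 -> L1 hit  d=D]
9: W B7 -> L3 hit  d=D]
10: R B7 -> L3 hit  d=D]
11: R B2 -> L2 miss  d=-]
12: R B2 -> L2 hit  d=-]

DIRTY = [0, 1, 7]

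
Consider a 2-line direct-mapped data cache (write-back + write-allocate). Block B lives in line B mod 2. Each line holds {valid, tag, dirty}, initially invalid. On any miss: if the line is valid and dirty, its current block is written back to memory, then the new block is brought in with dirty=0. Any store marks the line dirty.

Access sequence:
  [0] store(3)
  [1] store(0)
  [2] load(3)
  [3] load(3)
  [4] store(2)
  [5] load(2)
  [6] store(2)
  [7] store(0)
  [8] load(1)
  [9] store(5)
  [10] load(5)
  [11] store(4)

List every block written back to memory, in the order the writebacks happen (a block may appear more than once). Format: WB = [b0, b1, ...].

WB = [0, 2, 3, 0]

0: W B3 → L1 miss [D]
1: W B0 → L0 miss [D]
2: R B3 → L1 hit [D]
3: R B3 → L1 hit [D]
4: W B2 → L0 miss wb→B0 [D]
5: R B2 → L0 hit [D]
6: W B2 → L0 hit [D]
7: W B0 → L0 miss wb→B2 [D]
8: R B1 → L1 miss wb→B3 [-]
9: W B5 → L1 miss [D]
10: R B5 → L1 hit [D]
11: W B4 → L0 miss wb→B0 [D]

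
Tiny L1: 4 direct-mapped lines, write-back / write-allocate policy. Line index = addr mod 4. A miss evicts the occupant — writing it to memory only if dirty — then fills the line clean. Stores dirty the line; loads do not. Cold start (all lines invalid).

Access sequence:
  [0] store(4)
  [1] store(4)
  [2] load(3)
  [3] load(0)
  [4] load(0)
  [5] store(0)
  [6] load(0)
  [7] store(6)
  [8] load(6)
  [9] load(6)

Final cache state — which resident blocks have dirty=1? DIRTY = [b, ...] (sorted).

  0 | W B4 → L0 miss [D]
  1 | W B4 → L0 hit [D]
  2 | R B3 → L3 miss [-]
  3 | R B0 → L0 miss wb→B4 [-]
  4 | R B0 → L0 hit [-]
  5 | W B0 → L0 hit [D]
  6 | R B0 → L0 hit [D]
  7 | W B6 → L2 miss [D]
  8 | R B6 → L2 hit [D]
  9 | R B6 → L2 hit [D]

DIRTY = [0, 6]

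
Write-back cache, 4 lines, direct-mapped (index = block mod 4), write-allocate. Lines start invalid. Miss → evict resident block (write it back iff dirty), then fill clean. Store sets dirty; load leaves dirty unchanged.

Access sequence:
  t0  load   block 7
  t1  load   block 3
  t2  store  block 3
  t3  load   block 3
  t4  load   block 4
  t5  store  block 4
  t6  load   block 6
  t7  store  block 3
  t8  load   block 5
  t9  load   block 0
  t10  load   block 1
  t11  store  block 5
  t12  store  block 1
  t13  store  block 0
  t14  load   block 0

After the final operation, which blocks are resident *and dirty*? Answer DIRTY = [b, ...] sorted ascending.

DIRTY = [0, 1, 3]

0: R B7 → L3 miss [-]
1: R B3 → L3 miss [-]
2: W B3 → L3 hit [D]
3: R B3 → L3 hit [D]
4: R B4 → L0 miss [-]
5: W B4 → L0 hit [D]
6: R B6 → L2 miss [-]
7: W B3 → L3 hit [D]
8: R B5 → L1 miss [-]
9: R B0 → L0 miss wb→B4 [-]
10: R B1 → L1 miss [-]
11: W B5 → L1 miss [D]
12: W B1 → L1 miss wb→B5 [D]
13: W B0 → L0 hit [D]
14: R B0 → L0 hit [D]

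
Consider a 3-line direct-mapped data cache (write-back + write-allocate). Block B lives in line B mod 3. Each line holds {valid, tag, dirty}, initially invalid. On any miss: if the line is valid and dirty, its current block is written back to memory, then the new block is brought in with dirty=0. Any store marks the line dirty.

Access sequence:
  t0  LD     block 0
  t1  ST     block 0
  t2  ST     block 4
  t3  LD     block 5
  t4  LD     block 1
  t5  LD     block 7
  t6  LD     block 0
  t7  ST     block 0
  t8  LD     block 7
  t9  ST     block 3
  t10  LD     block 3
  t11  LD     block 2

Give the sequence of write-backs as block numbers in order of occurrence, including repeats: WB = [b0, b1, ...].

0: R B0 -> L0 miss  d=-]
1: W B0 -> L0 hit  d=D]
2: W B4 -> L1 miss  d=D]
3: R B5 -> L2 miss  d=-]
4: R B1 -> L1 miss wb->B4  d=-]
5: R B7 -> L1 miss  d=-]
6: R B0 -> L0 hit  d=D]
7: W B0 -> L0 hit  d=D]
8: R B7 -> L1 hit  d=-]
9: W B3 -> L0 miss wb->B0  d=D]
10: R B3 -> L0 hit  d=D]
11: R B2 -> L2 miss  d=-]

WB = [4, 0]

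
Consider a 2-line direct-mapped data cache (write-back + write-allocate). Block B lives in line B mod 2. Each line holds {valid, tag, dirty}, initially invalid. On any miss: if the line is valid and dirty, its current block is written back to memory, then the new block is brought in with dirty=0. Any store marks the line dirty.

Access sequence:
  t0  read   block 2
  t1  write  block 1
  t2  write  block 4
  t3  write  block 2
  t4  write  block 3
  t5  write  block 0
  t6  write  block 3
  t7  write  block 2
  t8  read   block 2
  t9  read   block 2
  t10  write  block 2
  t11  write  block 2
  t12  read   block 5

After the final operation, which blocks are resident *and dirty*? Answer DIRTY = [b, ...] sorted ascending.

DIRTY = [2]

0: R B2 → L0 miss [-]
1: W B1 → L1 miss [D]
2: W B4 → L0 miss [D]
3: W B2 → L0 miss wb→B4 [D]
4: W B3 → L1 miss wb→B1 [D]
5: W B0 → L0 miss wb→B2 [D]
6: W B3 → L1 hit [D]
7: W B2 → L0 miss wb→B0 [D]
8: R B2 → L0 hit [D]
9: R B2 → L0 hit [D]
10: W B2 → L0 hit [D]
11: W B2 → L0 hit [D]
12: R B5 → L1 miss wb→B3 [-]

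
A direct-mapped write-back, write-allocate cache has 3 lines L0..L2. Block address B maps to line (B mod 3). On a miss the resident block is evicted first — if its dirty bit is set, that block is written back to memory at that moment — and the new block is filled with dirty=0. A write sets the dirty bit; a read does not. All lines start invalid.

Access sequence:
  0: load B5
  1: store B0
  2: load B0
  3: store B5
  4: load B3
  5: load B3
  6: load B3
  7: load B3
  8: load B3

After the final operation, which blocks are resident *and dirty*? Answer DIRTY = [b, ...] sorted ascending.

DIRTY = [5]

0: R B5 -> L2 miss  d=-]
1: W B0 -> L0 miss  d=D]
2: R B0 -> L0 hit  d=D]
3: W B5 -> L2 hit  d=D]
4: R B3 -> L0 miss wb->B0  d=-]
5: R B3 -> L0 hit  d=-]
6: R B3 -> L0 hit  d=-]
7: R B3 -> L0 hit  d=-]
8: R B3 -> L0 hit  d=-]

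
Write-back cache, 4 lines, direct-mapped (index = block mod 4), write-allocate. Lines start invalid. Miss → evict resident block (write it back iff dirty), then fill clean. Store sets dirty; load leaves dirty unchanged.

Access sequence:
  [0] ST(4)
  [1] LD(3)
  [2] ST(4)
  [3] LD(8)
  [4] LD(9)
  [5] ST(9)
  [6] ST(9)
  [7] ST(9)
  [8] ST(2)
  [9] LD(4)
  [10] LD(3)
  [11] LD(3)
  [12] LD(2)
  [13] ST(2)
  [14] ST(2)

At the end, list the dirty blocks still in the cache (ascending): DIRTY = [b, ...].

  0 | W B4 → L0 miss [D]
  1 | R B3 → L3 miss [-]
  2 | W B4 → L0 hit [D]
  3 | R B8 → L0 miss wb→B4 [-]
  4 | R B9 → L1 miss [-]
  5 | W B9 → L1 hit [D]
  6 | W B9 → L1 hit [D]
  7 | W B9 → L1 hit [D]
  8 | W B2 → L2 miss [D]
  9 | R B4 → L0 miss [-]
  10 | R B3 → L3 hit [-]
  11 | R B3 → L3 hit [-]
  12 | R B2 → L2 hit [D]
  13 | W B2 → L2 hit [D]
  14 | W B2 → L2 hit [D]

DIRTY = [2, 9]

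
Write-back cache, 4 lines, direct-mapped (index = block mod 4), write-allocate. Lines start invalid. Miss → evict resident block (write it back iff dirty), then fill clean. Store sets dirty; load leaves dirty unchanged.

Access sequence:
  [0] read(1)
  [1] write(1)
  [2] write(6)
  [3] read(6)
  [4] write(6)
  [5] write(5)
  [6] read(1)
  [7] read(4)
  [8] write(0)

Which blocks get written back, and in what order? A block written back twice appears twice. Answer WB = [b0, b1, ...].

0: R B1 → L1 miss [-]
1: W B1 → L1 hit [D]
2: W B6 → L2 miss [D]
3: R B6 → L2 hit [D]
4: W B6 → L2 hit [D]
5: W B5 → L1 miss wb→B1 [D]
6: R B1 → L1 miss wb→B5 [-]
7: R B4 → L0 miss [-]
8: W B0 → L0 miss [D]

WB = [1, 5]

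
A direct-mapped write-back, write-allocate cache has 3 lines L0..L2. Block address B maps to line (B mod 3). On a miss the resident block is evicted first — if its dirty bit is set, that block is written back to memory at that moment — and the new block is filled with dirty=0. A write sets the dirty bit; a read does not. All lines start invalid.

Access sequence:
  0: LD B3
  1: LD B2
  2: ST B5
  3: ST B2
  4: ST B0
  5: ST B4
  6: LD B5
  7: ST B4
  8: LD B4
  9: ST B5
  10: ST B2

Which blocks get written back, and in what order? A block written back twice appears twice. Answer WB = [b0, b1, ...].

0: R B3 -> L0 miss  d=-]
1: R B2 -> L2 miss  d=-]
2: W B5 -> L2 miss  d=D]
3: W B2 -> L2 miss wb->B5  d=D]
4: W B0 -> L0 miss  d=D]
5: W B4 -> L1 miss  d=D]
6: R B5 -> L2 miss wb->B2  d=-]
7: W B4 -> L1 hit  d=D]
8: R B4 -> L1 hit  d=D]
9: W B5 -> L2 hit  d=D]
10: W B2 -> L2 miss wb->B5  d=D]

WB = [5, 2, 5]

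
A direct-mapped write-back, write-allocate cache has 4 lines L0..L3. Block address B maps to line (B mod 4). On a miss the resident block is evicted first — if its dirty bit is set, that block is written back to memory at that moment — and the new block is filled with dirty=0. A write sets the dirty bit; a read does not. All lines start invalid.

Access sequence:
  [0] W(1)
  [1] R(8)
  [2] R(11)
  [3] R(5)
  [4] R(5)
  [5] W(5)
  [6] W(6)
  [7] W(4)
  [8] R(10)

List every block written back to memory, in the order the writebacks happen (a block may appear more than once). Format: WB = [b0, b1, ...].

0: W B1 -> L1 miss  d=D]
1: R B8 -> L0 miss  d=-]
2: R B11 -> L3 miss  d=-]
3: R B5 -> L1 miss wb->B1  d=-]
4: R B5 -> L1 hit  d=-]
5: W B5 -> L1 hit  d=D]
6: W B6 -> L2 miss  d=D]
7: W B4 -> L0 miss  d=D]
8: R B10 -> L2 miss wb->B6  d=-]

WB = [1, 6]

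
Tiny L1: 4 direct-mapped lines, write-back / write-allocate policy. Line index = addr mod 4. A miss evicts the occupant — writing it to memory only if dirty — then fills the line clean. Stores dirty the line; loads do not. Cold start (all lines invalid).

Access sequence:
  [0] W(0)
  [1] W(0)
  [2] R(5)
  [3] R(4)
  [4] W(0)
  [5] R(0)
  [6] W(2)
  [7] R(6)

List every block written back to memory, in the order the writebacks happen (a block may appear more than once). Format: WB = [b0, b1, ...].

  0 | W B0 → L0 miss [D]
  1 | W B0 → L0 hit [D]
  2 | R B5 → L1 miss [-]
  3 | R B4 → L0 miss wb→B0 [-]
  4 | W B0 → L0 miss [D]
  5 | R B0 → L0 hit [D]
  6 | W B2 → L2 miss [D]
  7 | R B6 → L2 miss wb→B2 [-]

WB = [0, 2]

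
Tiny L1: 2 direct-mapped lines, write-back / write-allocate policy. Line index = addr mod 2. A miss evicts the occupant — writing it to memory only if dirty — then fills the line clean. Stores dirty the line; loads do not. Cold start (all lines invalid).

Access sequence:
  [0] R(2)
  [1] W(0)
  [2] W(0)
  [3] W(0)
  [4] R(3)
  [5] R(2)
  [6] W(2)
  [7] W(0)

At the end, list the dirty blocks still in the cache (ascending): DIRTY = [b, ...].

0: R B2 -> L0 miss  d=-]
1: W B0 -> L0 miss  d=D]
2: W B0 -> L0 hit  d=D]
3: W B0 -> L0 hit  d=D]
4: R B3 -> L1 miss  d=-]
5: R B2 -> L0 miss wb->B0  d=-]
6: W B2 -> L0 hit  d=D]
7: W B0 -> L0 miss wb->B2  d=D]

DIRTY = [0]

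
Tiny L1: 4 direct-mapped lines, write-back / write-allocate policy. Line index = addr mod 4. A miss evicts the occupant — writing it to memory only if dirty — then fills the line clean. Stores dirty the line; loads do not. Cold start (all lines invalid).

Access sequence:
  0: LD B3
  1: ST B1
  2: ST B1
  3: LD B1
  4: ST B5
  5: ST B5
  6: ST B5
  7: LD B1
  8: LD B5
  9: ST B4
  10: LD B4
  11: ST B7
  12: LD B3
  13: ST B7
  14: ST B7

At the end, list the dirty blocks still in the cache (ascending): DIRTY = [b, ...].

0: R B3 -> L3 miss  d=-]
1: W B1 -> L1 miss  d=D]
2: W B1 -> L1 hit  d=D]
3: R B1 -> L1 hit  d=D]
4: W B5 -> L1 miss wb->B1  d=D]
5: W B5 -> L1 hit  d=D]
6: W B5 -> L1 hit  d=D]
7: R B1 -> L1 miss wb->B5  d=-]
8: R B5 -> L1 miss  d=-]
9: W B4 -> L0 miss  d=D]
10: R B4 -> L0 hit  d=D]
11: W B7 -> L3 miss  d=D]
12: R B3 -> L3 miss wb->B7  d=-]
13: W B7 -> L3 miss  d=D]
14: W B7 -> L3 hit  d=D]

DIRTY = [4, 7]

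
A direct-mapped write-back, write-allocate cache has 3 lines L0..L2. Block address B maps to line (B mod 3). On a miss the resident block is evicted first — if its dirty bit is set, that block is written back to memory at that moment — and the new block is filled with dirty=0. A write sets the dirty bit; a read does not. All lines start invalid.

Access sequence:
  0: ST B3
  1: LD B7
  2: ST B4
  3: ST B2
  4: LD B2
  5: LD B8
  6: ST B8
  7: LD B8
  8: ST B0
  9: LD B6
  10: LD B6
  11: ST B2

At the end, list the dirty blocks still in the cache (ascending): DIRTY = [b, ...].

DIRTY = [2, 4]

  0 | W B3 → L0 miss [D]
  1 | R B7 → L1 miss [-]
  2 | W B4 → L1 miss [D]
  3 | W B2 → L2 miss [D]
  4 | R B2 → L2 hit [D]
  5 | R B8 → L2 miss wb→B2 [-]
  6 | W B8 → L2 hit [D]
  7 | R B8 → L2 hit [D]
  8 | W B0 → L0 miss wb→B3 [D]
  9 | R B6 → L0 miss wb→B0 [-]
  10 | R B6 → L0 hit [-]
  11 | W B2 → L2 miss wb→B8 [D]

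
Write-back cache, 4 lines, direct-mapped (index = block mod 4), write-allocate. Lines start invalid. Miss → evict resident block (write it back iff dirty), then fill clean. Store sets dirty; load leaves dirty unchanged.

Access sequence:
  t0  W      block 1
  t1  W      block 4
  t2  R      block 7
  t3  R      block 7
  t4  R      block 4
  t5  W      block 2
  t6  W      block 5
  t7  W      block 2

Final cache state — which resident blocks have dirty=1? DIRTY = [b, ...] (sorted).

0: W B1 → L1 miss [D]
1: W B4 → L0 miss [D]
2: R B7 → L3 miss [-]
3: R B7 → L3 hit [-]
4: R B4 → L0 hit [D]
5: W B2 → L2 miss [D]
6: W B5 → L1 miss wb→B1 [D]
7: W B2 → L2 hit [D]

DIRTY = [2, 4, 5]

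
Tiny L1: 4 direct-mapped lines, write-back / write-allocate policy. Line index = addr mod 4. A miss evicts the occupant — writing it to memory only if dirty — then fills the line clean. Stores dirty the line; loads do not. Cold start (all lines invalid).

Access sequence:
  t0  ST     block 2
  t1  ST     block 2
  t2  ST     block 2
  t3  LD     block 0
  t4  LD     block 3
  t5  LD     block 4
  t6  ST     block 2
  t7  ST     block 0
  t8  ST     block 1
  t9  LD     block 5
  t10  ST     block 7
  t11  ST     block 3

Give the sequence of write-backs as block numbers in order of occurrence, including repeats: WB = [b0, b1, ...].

  0 | W B2 → L2 miss [D]
  1 | W B2 → L2 hit [D]
  2 | W B2 → L2 hit [D]
  3 | R B0 → L0 miss [-]
  4 | R B3 → L3 miss [-]
  5 | R B4 → L0 miss [-]
  6 | W B2 → L2 hit [D]
  7 | W B0 → L0 miss [D]
  8 | W B1 → L1 miss [D]
  9 | R B5 → L1 miss wb→B1 [-]
  10 | W B7 → L3 miss [D]
  11 | W B3 → L3 miss wb→B7 [D]

WB = [1, 7]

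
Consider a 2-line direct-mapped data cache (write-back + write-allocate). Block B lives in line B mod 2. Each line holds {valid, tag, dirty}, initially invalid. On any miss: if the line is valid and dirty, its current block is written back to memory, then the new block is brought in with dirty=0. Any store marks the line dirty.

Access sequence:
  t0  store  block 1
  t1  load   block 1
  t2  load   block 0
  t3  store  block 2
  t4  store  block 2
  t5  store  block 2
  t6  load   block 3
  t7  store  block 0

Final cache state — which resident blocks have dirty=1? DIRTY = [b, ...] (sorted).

DIRTY = [0]

  0 | W B1 → L1 miss [D]
  1 | R B1 → L1 hit [D]
  2 | R B0 → L0 miss [-]
  3 | W B2 → L0 miss [D]
  4 | W B2 → L0 hit [D]
  5 | W B2 → L0 hit [D]
  6 | R B3 → L1 miss wb→B1 [-]
  7 | W B0 → L0 miss wb→B2 [D]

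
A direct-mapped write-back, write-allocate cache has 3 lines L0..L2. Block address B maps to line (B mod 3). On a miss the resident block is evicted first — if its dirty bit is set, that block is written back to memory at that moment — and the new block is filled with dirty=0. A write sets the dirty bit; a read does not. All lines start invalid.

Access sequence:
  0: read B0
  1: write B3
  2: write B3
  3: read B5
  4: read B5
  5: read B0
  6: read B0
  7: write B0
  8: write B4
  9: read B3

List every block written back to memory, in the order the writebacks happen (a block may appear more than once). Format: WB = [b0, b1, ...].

WB = [3, 0]

0: R B0 → L0 miss [-]
1: W B3 → L0 miss [D]
2: W B3 → L0 hit [D]
3: R B5 → L2 miss [-]
4: R B5 → L2 hit [-]
5: R B0 → L0 miss wb→B3 [-]
6: R B0 → L0 hit [-]
7: W B0 → L0 hit [D]
8: W B4 → L1 miss [D]
9: R B3 → L0 miss wb→B0 [-]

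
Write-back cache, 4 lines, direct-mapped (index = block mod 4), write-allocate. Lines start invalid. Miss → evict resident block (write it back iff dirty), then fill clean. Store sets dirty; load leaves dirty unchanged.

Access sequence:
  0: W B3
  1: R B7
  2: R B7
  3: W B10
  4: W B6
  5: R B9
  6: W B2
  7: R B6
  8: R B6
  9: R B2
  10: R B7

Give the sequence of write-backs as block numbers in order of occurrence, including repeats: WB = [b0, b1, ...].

  0 | W B3 → L3 miss [D]
  1 | R B7 → L3 miss wb→B3 [-]
  2 | R B7 → L3 hit [-]
  3 | W B10 → L2 miss [D]
  4 | W B6 → L2 miss wb→B10 [D]
  5 | R B9 → L1 miss [-]
  6 | W B2 → L2 miss wb→B6 [D]
  7 | R B6 → L2 miss wb→B2 [-]
  8 | R B6 → L2 hit [-]
  9 | R B2 → L2 miss [-]
  10 | R B7 → L3 hit [-]

WB = [3, 10, 6, 2]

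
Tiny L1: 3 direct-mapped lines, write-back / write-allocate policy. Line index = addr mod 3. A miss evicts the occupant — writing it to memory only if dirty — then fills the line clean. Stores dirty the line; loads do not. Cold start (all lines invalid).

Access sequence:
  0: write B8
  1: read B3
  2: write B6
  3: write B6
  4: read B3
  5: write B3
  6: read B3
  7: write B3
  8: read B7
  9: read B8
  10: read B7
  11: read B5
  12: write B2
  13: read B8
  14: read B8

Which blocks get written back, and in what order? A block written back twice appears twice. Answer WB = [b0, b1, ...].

WB = [6, 8, 2]

0: W B8 → L2 miss [D]
1: R B3 → L0 miss [-]
2: W B6 → L0 miss [D]
3: W B6 → L0 hit [D]
4: R B3 → L0 miss wb→B6 [-]
5: W B3 → L0 hit [D]
6: R B3 → L0 hit [D]
7: W B3 → L0 hit [D]
8: R B7 → L1 miss [-]
9: R B8 → L2 hit [D]
10: R B7 → L1 hit [-]
11: R B5 → L2 miss wb→B8 [-]
12: W B2 → L2 miss [D]
13: R B8 → L2 miss wb→B2 [-]
14: R B8 → L2 hit [-]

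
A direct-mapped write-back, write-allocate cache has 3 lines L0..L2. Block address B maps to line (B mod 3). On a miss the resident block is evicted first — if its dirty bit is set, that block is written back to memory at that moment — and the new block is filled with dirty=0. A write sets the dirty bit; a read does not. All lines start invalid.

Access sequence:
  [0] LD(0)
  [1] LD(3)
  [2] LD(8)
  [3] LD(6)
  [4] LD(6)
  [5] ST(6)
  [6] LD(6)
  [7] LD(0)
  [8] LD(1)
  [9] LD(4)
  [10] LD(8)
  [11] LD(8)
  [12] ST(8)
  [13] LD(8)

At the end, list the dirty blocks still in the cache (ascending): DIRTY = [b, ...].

DIRTY = [8]

  0 | R B0 → L0 miss [-]
  1 | R B3 → L0 miss [-]
  2 | R B8 → L2 miss [-]
  3 | R B6 → L0 miss [-]
  4 | R B6 → L0 hit [-]
  5 | W B6 → L0 hit [D]
  6 | R B6 → L0 hit [D]
  7 | R B0 → L0 miss wb→B6 [-]
  8 | R B1 → L1 miss [-]
  9 | R B4 → L1 miss [-]
  10 | R B8 → L2 hit [-]
  11 | R B8 → L2 hit [-]
  12 | W B8 → L2 hit [D]
  13 | R B8 → L2 hit [D]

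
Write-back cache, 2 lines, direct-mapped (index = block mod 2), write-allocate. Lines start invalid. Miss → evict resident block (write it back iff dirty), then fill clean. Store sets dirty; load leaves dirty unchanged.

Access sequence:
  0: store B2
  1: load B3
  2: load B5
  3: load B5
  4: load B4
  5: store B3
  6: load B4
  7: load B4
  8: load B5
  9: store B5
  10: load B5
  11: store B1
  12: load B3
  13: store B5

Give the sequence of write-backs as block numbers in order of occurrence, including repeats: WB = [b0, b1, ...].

WB = [2, 3, 5, 1]

  0 | W B2 → L0 miss [D]
  1 | R B3 → L1 miss [-]
  2 | R B5 → L1 miss [-]
  3 | R B5 → L1 hit [-]
  4 | R B4 → L0 miss wb→B2 [-]
  5 | W B3 → L1 miss [D]
  6 | R B4 → L0 hit [-]
  7 | R B4 → L0 hit [-]
  8 | R B5 → L1 miss wb→B3 [-]
  9 | W B5 → L1 hit [D]
  10 | R B5 → L1 hit [D]
  11 | W B1 → L1 miss wb→B5 [D]
  12 | R B3 → L1 miss wb→B1 [-]
  13 | W B5 → L1 miss [D]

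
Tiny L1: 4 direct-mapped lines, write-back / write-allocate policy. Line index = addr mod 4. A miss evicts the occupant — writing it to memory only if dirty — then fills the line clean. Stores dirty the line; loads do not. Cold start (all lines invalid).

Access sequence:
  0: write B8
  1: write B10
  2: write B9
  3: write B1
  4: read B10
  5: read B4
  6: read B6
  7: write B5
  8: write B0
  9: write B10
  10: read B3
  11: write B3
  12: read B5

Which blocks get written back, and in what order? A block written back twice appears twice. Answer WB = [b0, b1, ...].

WB = [9, 8, 10, 1]

0: W B8 → L0 miss [D]
1: W B10 → L2 miss [D]
2: W B9 → L1 miss [D]
3: W B1 → L1 miss wb→B9 [D]
4: R B10 → L2 hit [D]
5: R B4 → L0 miss wb→B8 [-]
6: R B6 → L2 miss wb→B10 [-]
7: W B5 → L1 miss wb→B1 [D]
8: W B0 → L0 miss [D]
9: W B10 → L2 miss [D]
10: R B3 → L3 miss [-]
11: W B3 → L3 hit [D]
12: R B5 → L1 hit [D]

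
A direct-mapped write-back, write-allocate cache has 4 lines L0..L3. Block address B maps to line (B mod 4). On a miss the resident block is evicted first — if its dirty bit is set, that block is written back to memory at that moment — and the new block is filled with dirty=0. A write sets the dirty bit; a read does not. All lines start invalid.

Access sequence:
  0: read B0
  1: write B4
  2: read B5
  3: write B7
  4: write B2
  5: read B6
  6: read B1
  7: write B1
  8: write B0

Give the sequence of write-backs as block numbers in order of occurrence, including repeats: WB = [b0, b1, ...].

0: R B0 -> L0 miss  d=-]
1: W B4 -> L0 miss  d=D]
2: R B5 -> L1 miss  d=-]
3: W B7 -> L3 miss  d=D]
4: W B2 -> L2 miss  d=D]
5: R B6 -> L2 miss wb->B2  d=-]
6: R B1 -> L1 miss  d=-]
7: W B1 -> L1 hit  d=D]
8: W B0 -> L0 miss wb->B4  d=D]

WB = [2, 4]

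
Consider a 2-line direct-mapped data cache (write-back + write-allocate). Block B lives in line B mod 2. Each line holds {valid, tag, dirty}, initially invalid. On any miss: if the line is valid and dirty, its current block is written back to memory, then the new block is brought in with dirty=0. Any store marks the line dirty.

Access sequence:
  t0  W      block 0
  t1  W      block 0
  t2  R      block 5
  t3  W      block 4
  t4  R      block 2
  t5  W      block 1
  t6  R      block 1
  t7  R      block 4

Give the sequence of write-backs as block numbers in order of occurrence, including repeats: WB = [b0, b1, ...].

WB = [0, 4]

0: W B0 -> L0 miss  d=D]
1: W B0 -> L0 hit  d=D]
2: R B5 -> L1 miss  d=-]
3: W B4 -> L0 miss wb->B0  d=D]
4: R B2 -> L0 miss wb->B4  d=-]
5: W B1 -> L1 miss  d=D]
6: R B1 -> L1 hit  d=D]
7: R B4 -> L0 miss  d=-]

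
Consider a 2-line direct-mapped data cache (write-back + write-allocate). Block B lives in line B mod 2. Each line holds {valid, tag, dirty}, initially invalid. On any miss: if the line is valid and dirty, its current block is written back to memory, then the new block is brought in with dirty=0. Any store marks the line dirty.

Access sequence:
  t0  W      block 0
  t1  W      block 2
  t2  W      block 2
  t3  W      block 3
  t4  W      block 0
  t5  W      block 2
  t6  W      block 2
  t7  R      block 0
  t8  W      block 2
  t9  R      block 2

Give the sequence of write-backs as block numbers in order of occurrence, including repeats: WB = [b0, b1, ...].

0: W B0 -> L0 miss  d=D]
1: W B2 -> L0 miss wb->B0  d=D]
2: W B2 -> L0 hit  d=D]
3: W B3 -> L1 miss  d=D]
4: W B0 -> L0 miss wb->B2  d=D]
5: W B2 -> L0 miss wb->B0  d=D]
6: W B2 -> L0 hit  d=D]
7: R B0 -> L0 miss wb->B2  d=-]
8: W B2 -> L0 miss  d=D]
9: R B2 -> L0 hit  d=D]

WB = [0, 2, 0, 2]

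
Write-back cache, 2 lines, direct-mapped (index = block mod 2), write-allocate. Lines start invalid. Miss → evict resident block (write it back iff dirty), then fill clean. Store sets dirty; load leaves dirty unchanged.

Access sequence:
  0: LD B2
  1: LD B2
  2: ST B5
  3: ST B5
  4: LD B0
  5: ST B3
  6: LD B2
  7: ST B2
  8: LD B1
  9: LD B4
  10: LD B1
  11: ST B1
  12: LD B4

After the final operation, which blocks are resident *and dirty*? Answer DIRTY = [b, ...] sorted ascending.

0: R B2 → L0 miss [-]
1: R B2 → L0 hit [-]
2: W B5 → L1 miss [D]
3: W B5 → L1 hit [D]
4: R B0 → L0 miss [-]
5: W B3 → L1 miss wb→B5 [D]
6: R B2 → L0 miss [-]
7: W B2 → L0 hit [D]
8: R B1 → L1 miss wb→B3 [-]
9: R B4 → L0 miss wb→B2 [-]
10: R B1 → L1 hit [-]
11: W B1 → L1 hit [D]
12: R B4 → L0 hit [-]

DIRTY = [1]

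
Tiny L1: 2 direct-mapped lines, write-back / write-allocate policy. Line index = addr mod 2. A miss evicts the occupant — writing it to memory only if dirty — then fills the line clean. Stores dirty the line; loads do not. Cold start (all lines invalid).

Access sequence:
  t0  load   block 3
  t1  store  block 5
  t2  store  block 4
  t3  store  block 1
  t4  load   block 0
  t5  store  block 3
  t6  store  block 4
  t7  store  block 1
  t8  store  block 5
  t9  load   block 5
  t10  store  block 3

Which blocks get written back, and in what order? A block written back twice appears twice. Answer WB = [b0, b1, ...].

  0 | R B3 → L1 miss [-]
  1 | W B5 → L1 miss [D]
  2 | W B4 → L0 miss [D]
  3 | W B1 → L1 miss wb→B5 [D]
  4 | R B0 → L0 miss wb→B4 [-]
  5 | W B3 → L1 miss wb→B1 [D]
  6 | W B4 → L0 miss [D]
  7 | W B1 → L1 miss wb→B3 [D]
  8 | W B5 → L1 miss wb→B1 [D]
  9 | R B5 → L1 hit [D]
  10 | W B3 → L1 miss wb→B5 [D]

WB = [5, 4, 1, 3, 1, 5]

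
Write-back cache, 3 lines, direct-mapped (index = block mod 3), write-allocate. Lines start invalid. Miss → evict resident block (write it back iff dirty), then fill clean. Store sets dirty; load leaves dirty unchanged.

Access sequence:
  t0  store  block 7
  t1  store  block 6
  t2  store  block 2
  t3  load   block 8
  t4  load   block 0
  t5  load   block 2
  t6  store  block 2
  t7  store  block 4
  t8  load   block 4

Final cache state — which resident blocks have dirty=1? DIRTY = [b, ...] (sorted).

DIRTY = [2, 4]

0: W B7 → L1 miss [D]
1: W B6 → L0 miss [D]
2: W B2 → L2 miss [D]
3: R B8 → L2 miss wb→B2 [-]
4: R B0 → L0 miss wb→B6 [-]
5: R B2 → L2 miss [-]
6: W B2 → L2 hit [D]
7: W B4 → L1 miss wb→B7 [D]
8: R B4 → L1 hit [D]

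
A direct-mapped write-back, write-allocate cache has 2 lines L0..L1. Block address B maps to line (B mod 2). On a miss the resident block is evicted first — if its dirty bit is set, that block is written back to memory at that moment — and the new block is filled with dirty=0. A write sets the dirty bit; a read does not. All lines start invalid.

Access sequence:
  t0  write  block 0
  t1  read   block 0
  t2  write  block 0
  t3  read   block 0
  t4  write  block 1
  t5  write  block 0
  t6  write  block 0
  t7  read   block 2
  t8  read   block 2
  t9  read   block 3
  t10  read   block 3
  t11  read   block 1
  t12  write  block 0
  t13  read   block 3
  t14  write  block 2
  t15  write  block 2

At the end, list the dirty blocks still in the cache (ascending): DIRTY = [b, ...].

DIRTY = [2]

0: W B0 -> L0 miss  d=D]
1: R B0 -> L0 hit  d=D]
2: W B0 -> L0 hit  d=D]
3: R B0 -> L0 hit  d=D]
4: W B1 -> L1 miss  d=D]
5: W B0 -> L0 hit  d=D]
6: W B0 -> L0 hit  d=D]
7: R B2 -> L0 miss wb->B0  d=-]
8: R B2 -> L0 hit  d=-]
9: R B3 -> L1 miss wb->B1  d=-]
10: R B3 -> L1 hit  d=-]
11: R B1 -> L1 miss  d=-]
12: W B0 -> L0 miss  d=D]
13: R B3 -> L1 miss  d=-]
14: W B2 -> L0 miss wb->B0  d=D]
15: W B2 -> L0 hit  d=D]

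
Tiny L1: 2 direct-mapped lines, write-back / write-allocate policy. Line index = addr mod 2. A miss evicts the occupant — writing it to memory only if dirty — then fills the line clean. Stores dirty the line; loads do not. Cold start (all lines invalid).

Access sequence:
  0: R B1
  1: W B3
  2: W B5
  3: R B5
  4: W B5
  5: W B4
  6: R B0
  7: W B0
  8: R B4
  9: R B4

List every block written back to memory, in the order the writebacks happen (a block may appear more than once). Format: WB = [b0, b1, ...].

WB = [3, 4, 0]

0: R B1 → L1 miss [-]
1: W B3 → L1 miss [D]
2: W B5 → L1 miss wb→B3 [D]
3: R B5 → L1 hit [D]
4: W B5 → L1 hit [D]
5: W B4 → L0 miss [D]
6: R B0 → L0 miss wb→B4 [-]
7: W B0 → L0 hit [D]
8: R B4 → L0 miss wb→B0 [-]
9: R B4 → L0 hit [-]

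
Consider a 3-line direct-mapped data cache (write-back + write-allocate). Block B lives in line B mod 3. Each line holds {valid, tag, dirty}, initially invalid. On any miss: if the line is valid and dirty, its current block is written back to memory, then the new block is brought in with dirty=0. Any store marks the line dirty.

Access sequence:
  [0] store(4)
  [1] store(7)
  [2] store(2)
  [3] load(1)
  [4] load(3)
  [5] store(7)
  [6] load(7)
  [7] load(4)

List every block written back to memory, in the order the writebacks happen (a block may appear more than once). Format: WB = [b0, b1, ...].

0: W B4 -> L1 miss  d=D]
1: W B7 -> L1 miss wb->B4  d=D]
2: W B2 -> L2 miss  d=D]
3: R B1 -> L1 miss wb->B7  d=-]
4: R B3 -> L0 miss  d=-]
5: W B7 -> L1 miss  d=D]
6: R B7 -> L1 hit  d=D]
7: R B4 -> L1 miss wb->B7  d=-]

WB = [4, 7, 7]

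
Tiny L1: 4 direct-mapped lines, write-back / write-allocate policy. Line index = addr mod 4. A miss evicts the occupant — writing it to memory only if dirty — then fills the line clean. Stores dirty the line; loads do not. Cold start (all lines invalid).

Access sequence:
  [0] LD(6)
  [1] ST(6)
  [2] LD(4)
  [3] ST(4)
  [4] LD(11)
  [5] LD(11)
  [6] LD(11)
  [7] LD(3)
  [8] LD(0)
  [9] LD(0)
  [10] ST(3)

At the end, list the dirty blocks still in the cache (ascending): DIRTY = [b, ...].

0: R B6 -> L2 miss  d=-]
1: W B6 -> L2 hit  d=D]
2: R B4 -> L0 miss  d=-]
3: W B4 -> L0 hit  d=D]
4: R B11 -> L3 miss  d=-]
5: R B11 -> L3 hit  d=-]
6: R B11 -> L3 hit  d=-]
7: R B3 -> L3 miss  d=-]
8: R B0 -> L0 miss wb->B4  d=-]
9: R B0 -> L0 hit  d=-]
10: W B3 -> L3 hit  d=D]

DIRTY = [3, 6]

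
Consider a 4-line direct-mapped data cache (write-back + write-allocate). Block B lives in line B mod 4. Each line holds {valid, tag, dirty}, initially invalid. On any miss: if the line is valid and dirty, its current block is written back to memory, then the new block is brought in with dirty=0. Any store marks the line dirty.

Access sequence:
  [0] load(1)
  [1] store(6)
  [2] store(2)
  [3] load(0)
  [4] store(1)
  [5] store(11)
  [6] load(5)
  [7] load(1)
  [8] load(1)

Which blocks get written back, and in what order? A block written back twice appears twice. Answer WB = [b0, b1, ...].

0: R B1 → L1 miss [-]
1: W B6 → L2 miss [D]
2: W B2 → L2 miss wb→B6 [D]
3: R B0 → L0 miss [-]
4: W B1 → L1 hit [D]
5: W B11 → L3 miss [D]
6: R B5 → L1 miss wb→B1 [-]
7: R B1 → L1 miss [-]
8: R B1 → L1 hit [-]

WB = [6, 1]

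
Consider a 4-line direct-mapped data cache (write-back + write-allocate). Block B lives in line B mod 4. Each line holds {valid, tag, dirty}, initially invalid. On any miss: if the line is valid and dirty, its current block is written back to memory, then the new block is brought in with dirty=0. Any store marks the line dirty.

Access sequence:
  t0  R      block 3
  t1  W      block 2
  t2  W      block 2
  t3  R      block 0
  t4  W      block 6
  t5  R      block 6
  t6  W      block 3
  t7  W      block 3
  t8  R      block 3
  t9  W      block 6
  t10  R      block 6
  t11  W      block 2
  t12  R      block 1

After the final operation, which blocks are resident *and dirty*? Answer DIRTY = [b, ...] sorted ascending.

DIRTY = [2, 3]

0: R B3 → L3 miss [-]
1: W B2 → L2 miss [D]
2: W B2 → L2 hit [D]
3: R B0 → L0 miss [-]
4: W B6 → L2 miss wb→B2 [D]
5: R B6 → L2 hit [D]
6: W B3 → L3 hit [D]
7: W B3 → L3 hit [D]
8: R B3 → L3 hit [D]
9: W B6 → L2 hit [D]
10: R B6 → L2 hit [D]
11: W B2 → L2 miss wb→B6 [D]
12: R B1 → L1 miss [-]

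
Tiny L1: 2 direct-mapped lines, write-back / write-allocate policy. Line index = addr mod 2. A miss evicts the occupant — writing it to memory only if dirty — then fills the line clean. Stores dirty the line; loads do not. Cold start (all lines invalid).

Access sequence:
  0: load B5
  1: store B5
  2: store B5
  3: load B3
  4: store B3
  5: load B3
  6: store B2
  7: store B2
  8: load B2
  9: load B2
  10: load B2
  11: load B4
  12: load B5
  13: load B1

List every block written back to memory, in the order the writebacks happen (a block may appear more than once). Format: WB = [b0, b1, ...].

0: R B5 → L1 miss [-]
1: W B5 → L1 hit [D]
2: W B5 → L1 hit [D]
3: R B3 → L1 miss wb→B5 [-]
4: W B3 → L1 hit [D]
5: R B3 → L1 hit [D]
6: W B2 → L0 miss [D]
7: W B2 → L0 hit [D]
8: R B2 → L0 hit [D]
9: R B2 → L0 hit [D]
10: R B2 → L0 hit [D]
11: R B4 → L0 miss wb→B2 [-]
12: R B5 → L1 miss wb→B3 [-]
13: R B1 → L1 miss [-]

WB = [5, 2, 3]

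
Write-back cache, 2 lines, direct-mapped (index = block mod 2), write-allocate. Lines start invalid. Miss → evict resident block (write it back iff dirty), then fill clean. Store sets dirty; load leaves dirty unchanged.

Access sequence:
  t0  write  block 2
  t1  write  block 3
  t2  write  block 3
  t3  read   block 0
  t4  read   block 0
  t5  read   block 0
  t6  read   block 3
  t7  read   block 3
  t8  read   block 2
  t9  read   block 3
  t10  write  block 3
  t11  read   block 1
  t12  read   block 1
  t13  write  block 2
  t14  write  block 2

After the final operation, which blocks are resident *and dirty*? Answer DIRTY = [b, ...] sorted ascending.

0: W B2 → L0 miss [D]
1: W B3 → L1 miss [D]
2: W B3 → L1 hit [D]
3: R B0 → L0 miss wb→B2 [-]
4: R B0 → L0 hit [-]
5: R B0 → L0 hit [-]
6: R B3 → L1 hit [D]
7: R B3 → L1 hit [D]
8: R B2 → L0 miss [-]
9: R B3 → L1 hit [D]
10: W B3 → L1 hit [D]
11: R B1 → L1 miss wb→B3 [-]
12: R B1 → L1 hit [-]
13: W B2 → L0 hit [D]
14: W B2 → L0 hit [D]

DIRTY = [2]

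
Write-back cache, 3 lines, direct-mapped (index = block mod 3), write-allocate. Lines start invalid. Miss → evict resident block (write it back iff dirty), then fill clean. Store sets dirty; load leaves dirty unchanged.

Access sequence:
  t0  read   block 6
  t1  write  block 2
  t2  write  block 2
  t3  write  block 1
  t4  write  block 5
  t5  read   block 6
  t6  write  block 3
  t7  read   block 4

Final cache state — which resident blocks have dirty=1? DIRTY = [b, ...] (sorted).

DIRTY = [3, 5]

0: R B6 -> L0 miss  d=-]
1: W B2 -> L2 miss  d=D]
2: W B2 -> L2 hit  d=D]
3: W B1 -> L1 miss  d=D]
4: W B5 -> L2 miss wb->B2  d=D]
5: R B6 -> L0 hit  d=-]
6: W B3 -> L0 miss  d=D]
7: R B4 -> L1 miss wb->B1  d=-]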